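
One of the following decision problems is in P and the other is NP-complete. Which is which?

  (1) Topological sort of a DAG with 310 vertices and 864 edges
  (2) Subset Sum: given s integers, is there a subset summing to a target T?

(1) is P: DFS-based topological sort runs in O(V+E).
(2) is NP-complete: one of Karp's 21 NP-complete problems.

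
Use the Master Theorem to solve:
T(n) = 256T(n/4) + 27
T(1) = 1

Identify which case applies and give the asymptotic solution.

a=256, b=4, f(n)=27.
log_4(256) = 4 > 0.
Since f(n) = O(n^0) is polynomially smaller than n^4, Case 1 applies.
T(n) = Theta(n^4).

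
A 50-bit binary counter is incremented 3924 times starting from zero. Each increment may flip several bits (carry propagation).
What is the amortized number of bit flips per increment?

Bit i flips on every 2^i-th increment, so over 3924 increments bit i flips floor(3924/2^i) times. Summing over i: total flips < 2 * 3924. Amortized: < 2 = O(1) per increment.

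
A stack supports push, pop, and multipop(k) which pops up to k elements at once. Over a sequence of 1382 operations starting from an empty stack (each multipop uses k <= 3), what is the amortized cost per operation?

Each element is pushed exactly once and popped at most once (whether by pop or as part of a multipop). So the total number of individual pops over the whole sequence is at most the number of pushes, which is at most 1382. Total work <= 2 * 1382, hence O(1) amortized per operation.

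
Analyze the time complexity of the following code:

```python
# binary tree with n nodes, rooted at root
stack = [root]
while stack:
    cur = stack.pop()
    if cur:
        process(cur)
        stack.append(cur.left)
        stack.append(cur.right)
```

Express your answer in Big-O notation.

Time complexity: O(n).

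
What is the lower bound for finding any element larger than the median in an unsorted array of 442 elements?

To find an element larger than the median of 442 elements, we must see Omega(n) elements. Without seeing enough elements, an adversary can make any unseen element the median.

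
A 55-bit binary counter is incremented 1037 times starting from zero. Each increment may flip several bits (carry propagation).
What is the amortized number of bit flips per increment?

Bit i flips on every 2^i-th increment, so over 1037 increments bit i flips floor(1037/2^i) times. Summing over i: total flips < 2 * 1037. Amortized: < 2 = O(1) per increment.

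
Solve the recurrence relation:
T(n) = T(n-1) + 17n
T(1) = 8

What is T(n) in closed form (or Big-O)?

Unrolling: T(n) = 8 + 17*(2 + 3 + ... + n) = 8 + 17*(n(n+1)/2 - 1) = O(n^2).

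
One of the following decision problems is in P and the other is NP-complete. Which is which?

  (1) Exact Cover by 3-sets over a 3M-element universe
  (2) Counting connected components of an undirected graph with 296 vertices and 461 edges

(1) is NP-complete: one of Karp's 21 NP-complete problems.
(2) is P: BFS/DFS visits each vertex and edge once: O(V+E).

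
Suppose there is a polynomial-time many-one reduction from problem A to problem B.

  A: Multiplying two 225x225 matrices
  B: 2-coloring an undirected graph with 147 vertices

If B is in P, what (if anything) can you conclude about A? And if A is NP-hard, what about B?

A poly-time reduction A <=_p B means any A-instance can be transformed to a B-instance in poly time.
If B is in P: compose the reduction with B's poly-time algorithm to solve A in poly time, so A is in P.
If A is NP-hard: every NP problem reduces to A, which reduces to B; composing reductions, every NP problem reduces to B, so B is NP-hard.
(Here in fact A is P and B is P.)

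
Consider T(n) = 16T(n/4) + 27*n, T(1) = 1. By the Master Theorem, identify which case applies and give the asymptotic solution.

a=16, b=4, f(n)=27*n.
log_4(16) = 2 > 1.
Since f(n) = O(n^1) is polynomially smaller than n^2, Case 1 applies.
T(n) = Theta(n^2).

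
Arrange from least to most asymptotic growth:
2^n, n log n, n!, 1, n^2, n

Ordered by growth rate: 1 < n < n log n < n^2 < 2^n < n!.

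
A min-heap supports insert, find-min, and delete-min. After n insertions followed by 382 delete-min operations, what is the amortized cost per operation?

Insert takes O(log n) worst case. Delete-min takes O(log n). Over a sequence of n inserts and 382 delete-mins, total cost is O((n + 382) log n). Amortized per operation: O(log n).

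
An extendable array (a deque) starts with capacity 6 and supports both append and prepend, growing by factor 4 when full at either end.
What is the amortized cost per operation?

Growth at either end copies all elements; capacities form a geometric sequence with ratio 4, so total copy cost over n operations is O(n) (two geometric series). Amortized O(1).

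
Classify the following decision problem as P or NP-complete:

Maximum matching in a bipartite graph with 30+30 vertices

This problem is in P: Hopcroft-Karp runs in O(E sqrt(V)).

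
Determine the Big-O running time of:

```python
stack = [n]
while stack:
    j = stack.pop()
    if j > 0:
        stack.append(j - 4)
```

Time complexity: O(n).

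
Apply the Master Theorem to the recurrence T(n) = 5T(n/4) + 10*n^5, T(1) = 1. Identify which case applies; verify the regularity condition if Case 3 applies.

a=5, b=4, f(n)=10*n^5.
log_4(5) = 1.161 < 5.
f(n) = Omega(n^(1.161+epsilon)) for some epsilon > 0, so Case 3 is the candidate.
Regularity: a*f(n/b) = 5*10*(n/4)^5 = (5/1024)*10*n^5 <= c*f(n) with c = 5/1024 < 1. Satisfied.
Case 3: T(n) = Theta(n^5).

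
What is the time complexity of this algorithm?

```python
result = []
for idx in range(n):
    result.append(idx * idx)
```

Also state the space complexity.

Time complexity: O(n).
Space complexity: O(n).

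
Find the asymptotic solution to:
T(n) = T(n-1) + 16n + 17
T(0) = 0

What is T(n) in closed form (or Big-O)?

Dominant term in sum is 16*sum(i, i=1..n) = 16*n*(n+1)/2 = O(n^2).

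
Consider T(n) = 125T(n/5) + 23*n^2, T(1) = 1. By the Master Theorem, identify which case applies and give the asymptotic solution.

a=125, b=5, f(n)=23*n^2.
log_5(125) = 3 > 2.
Since f(n) = O(n^2) is polynomially smaller than n^3, Case 1 applies.
T(n) = Theta(n^3).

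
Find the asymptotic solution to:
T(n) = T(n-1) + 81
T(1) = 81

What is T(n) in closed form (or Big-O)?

Unrolling: T(n) = T(n-1) + 81 = T(n-2) + 2*81 = ... = T(1) + (n-1)*81 = 81 + (n-1)*81 = 81n.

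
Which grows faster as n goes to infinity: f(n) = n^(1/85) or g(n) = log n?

f(n) = n^(1/85) grows faster: any positive power of n dominates log n.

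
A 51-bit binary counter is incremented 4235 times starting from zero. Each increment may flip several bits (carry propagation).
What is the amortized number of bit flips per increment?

Bit i flips on every 2^i-th increment, so over 4235 increments bit i flips floor(4235/2^i) times. Summing over i: total flips < 2 * 4235. Amortized: < 2 = O(1) per increment.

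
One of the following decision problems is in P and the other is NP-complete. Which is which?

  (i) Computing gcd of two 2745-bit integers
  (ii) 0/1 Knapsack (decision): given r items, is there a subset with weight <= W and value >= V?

(i) is P: the Euclidean algorithm runs in polynomial time in the bit-length.
(ii) is NP-complete: reduces from Subset Sum.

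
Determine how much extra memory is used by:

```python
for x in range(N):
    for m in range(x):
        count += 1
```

Space complexity: O(1).
Only a constant amount of auxiliary storage is used; nothing grows with n.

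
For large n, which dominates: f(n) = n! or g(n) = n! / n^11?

f(n) = n! grows faster: the ratio n!/(n!/n^11) = n^11 -> infinity.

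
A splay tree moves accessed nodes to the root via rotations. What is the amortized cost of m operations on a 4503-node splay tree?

Using a potential function Phi = sum of log(size of subtree) for each node, each splay operation has amortized cost O(log n) where n = 4503. Bad individual operations (O(n)) are offset by decreased potential.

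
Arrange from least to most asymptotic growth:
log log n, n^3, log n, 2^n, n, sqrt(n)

Ordered by growth rate: log log n < log n < sqrt(n) < n < n^3 < 2^n.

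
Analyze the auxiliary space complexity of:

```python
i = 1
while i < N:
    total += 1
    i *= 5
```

Space complexity: O(1).
Only a constant amount of auxiliary storage is used; nothing grows with n.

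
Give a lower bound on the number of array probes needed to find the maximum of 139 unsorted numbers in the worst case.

Adversary: any unprobed cell could hold a value larger than everything seen so far. If fewer than 139 cells are probed, the adversary places the max in an unprobed cell. So all 139 cells must be examined; together with 139-1 comparisons this is tight.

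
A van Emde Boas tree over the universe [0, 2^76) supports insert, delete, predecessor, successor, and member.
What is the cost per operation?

vEB recursively partitions [0, 75557863725914323419136) into sqrt(u) clusters of size sqrt(u). Each operation recurses into either one cluster or the summary, never both: T(u) = T(sqrt(u)) + O(1) => T(u) = O(log log u) = O(log 76). This is worst-case, not just amortized.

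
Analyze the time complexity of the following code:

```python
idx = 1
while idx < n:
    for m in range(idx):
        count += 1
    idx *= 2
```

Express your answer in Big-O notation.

Time complexity: O(n).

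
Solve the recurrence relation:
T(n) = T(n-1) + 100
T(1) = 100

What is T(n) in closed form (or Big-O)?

Unrolling: T(n) = T(n-1) + 100 = T(n-2) + 2*100 = ... = T(1) + (n-1)*100 = 100 + (n-1)*100 = 100n.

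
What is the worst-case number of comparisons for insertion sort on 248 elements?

Insertion sort on reverse-sorted input: 1 + 2 + ... + (248-1) = 30628 comparisons.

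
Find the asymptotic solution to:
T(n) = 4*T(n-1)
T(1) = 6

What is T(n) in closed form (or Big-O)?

Each step multiplies by 4. T(n) = T(1)*4^(n-1) = 6*4^(n-1).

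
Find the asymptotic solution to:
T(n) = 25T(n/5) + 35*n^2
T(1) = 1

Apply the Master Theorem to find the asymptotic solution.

a=25, b=5, f(n)=35*n^2. log_5(25) = 2. Case 2: T(n) = O(n^2 log n).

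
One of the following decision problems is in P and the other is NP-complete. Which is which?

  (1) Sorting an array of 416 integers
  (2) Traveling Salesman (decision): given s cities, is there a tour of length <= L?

(1) is P: merge sort runs in O(n log n).
(2) is NP-complete: reduces from Hamiltonian Cycle.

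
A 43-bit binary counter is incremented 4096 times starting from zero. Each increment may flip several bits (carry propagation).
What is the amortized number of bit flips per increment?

Bit i flips on every 2^i-th increment, so over 4096 increments bit i flips floor(4096/2^i) times. Summing over i: total flips < 2 * 4096. Amortized: < 2 = O(1) per increment.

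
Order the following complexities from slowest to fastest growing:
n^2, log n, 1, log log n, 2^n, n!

Ordered by growth rate: 1 < log log n < log n < n^2 < 2^n < n!.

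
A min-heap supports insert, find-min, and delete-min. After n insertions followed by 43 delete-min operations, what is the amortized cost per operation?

Insert takes O(log n) worst case. Delete-min takes O(log n). Over a sequence of n inserts and 43 delete-mins, total cost is O((n + 43) log n). Amortized per operation: O(log n).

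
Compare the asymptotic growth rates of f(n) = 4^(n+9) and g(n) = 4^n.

f(n) = 4^(n+9) and g(n) = 4^n are Theta of each other: 4^(n+9) = 4^9 * 4^n = Theta(4^n).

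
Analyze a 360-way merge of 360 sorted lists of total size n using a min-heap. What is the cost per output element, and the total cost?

Maintain a min-heap of size 360 holding the current head of each list. Each output step does one extract-min (O(log 360)) and one insert of that list's next element (O(log 360)). Each of the n elements passes through the heap exactly once, so the total cost is O(n log 360), i.e. O(log 360) per output element.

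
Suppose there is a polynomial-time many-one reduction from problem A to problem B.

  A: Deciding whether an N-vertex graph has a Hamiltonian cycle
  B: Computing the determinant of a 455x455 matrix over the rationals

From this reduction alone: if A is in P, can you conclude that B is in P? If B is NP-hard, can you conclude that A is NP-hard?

A poly-time reduction A <=_p B transfers tractability DOWN (B easy => A easy) and hardness UP (A hard => B hard), not the reverse.
From A in P, the reduction alone does NOT give B in P: any problem in P trivially reduces to SAT, yet SAT is not known to be in P.
From B NP-hard, the reduction alone does NOT give A NP-hard: again, easy problems reduce to hard ones.
(Here in fact A is NP-complete and B is in P, so no such reduction is known -- its existence would imply P = NP; the analysis concerns only what the assumed reduction would or would not let you conclude.)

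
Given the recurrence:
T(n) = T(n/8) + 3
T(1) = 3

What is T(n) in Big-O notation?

Each step divides n by 8 and adds 3. After log_8(n) steps, T(n) = O(log n).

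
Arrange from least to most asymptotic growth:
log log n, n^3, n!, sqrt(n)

Ordered by growth rate: log log n < sqrt(n) < n^3 < n!.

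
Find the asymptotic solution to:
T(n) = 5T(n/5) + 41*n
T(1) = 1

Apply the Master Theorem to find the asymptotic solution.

a=5, b=5, f(n)=41*n. log_5(5) = 1. Case 2: T(n) = O(n log n).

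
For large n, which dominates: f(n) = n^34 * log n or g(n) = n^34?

f(n) = n^34 * log n grows faster: extra log n factor -> infinity.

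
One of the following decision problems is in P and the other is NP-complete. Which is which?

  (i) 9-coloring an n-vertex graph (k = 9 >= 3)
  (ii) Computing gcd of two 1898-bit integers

(i) is NP-complete: graph k-coloring for k>=3 is NP-complete by reduction from 3-SAT.
(ii) is P: the Euclidean algorithm runs in polynomial time in the bit-length.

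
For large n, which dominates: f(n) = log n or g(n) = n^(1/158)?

g(n) = n^(1/158) grows faster: any positive power of n dominates log n.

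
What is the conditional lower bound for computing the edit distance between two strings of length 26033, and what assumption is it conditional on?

Under SETH (the Strong Exponential Time Hypothesis), edit distance on length-26033 strings cannot be computed in O(n^(2-epsilon)) time for any epsilon > 0 (Backurs-Indyk). The reduction is from CNF-SAT via the orthogonal vectors problem.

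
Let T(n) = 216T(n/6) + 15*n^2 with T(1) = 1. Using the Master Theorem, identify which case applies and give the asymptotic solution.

a=216, b=6, f(n)=15*n^2.
log_6(216) = 3 > 2.
Since f(n) = O(n^2) is polynomially smaller than n^3, Case 1 applies.
T(n) = Theta(n^3).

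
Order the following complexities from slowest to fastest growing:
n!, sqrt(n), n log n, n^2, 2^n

Ordered by growth rate: sqrt(n) < n log n < n^2 < 2^n < n!.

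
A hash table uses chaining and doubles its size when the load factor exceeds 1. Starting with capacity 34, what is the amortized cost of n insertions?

Rehashing occurs when load exceeds 1. Total rehash cost is geometric series summing to O(n). Each insertion itself is O(1). Amortized: O(1).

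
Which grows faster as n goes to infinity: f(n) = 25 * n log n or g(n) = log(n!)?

f(n) = 25 * n log n and g(n) = log(n!) are Theta of each other: Stirling: log(n!) = n log n - n + O(log n) = Theta(n log n); the constant 25 doesn't change the Theta class.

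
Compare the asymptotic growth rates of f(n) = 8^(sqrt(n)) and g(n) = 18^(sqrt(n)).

g(n) = 18^(sqrt(n)) grows faster: ratio is (18/8)^(sqrt(n)) -> infinity since 18/8 > 1.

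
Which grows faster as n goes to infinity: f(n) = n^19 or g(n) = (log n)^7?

f(n) = n^19 grows faster: any positive polynomial dominates any polylog.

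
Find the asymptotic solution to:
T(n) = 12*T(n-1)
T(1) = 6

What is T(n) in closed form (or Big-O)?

Each step multiplies by 12. T(n) = T(1)*12^(n-1) = 6*12^(n-1).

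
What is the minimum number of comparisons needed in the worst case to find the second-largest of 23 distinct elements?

Lower bound: finding the max needs 23-1 comparisons. By the adversary weight-doubling argument, the max must personally win >= ceil(log_2(23)) = 5 comparisons; the 2nd-largest is among those 5 losers, needing 5-1 more comparisons. Total >= 23-1 + 5-1 = 26. A balanced knockout tournament achieves this.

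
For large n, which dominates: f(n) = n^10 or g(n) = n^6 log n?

f(n) = n^10 grows faster: n^10 / (n^6 log n) = n^4/log n -> infinity.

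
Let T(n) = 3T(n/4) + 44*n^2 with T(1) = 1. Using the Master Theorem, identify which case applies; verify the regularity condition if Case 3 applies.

a=3, b=4, f(n)=44*n^2.
log_4(3) = 0.7925 < 2.
f(n) = Omega(n^(0.7925+epsilon)) for some epsilon > 0, so Case 3 is the candidate.
Regularity: a*f(n/b) = 3*44*(n/4)^2 = (3/16)*44*n^2 <= c*f(n) with c = 3/16 < 1. Satisfied.
Case 3: T(n) = Theta(n^2).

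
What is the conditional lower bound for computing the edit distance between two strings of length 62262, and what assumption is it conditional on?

Under SETH (the Strong Exponential Time Hypothesis), edit distance on length-62262 strings cannot be computed in O(n^(2-epsilon)) time for any epsilon > 0 (Backurs-Indyk). The reduction is from CNF-SAT via the orthogonal vectors problem.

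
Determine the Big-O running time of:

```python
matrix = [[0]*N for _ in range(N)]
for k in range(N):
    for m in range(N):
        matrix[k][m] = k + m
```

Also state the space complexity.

Time complexity: O(n^2).
Space complexity: O(n^2).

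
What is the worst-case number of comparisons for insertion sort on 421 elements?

Insertion sort on reverse-sorted input: 1 + 2 + ... + (421-1) = 88410 comparisons.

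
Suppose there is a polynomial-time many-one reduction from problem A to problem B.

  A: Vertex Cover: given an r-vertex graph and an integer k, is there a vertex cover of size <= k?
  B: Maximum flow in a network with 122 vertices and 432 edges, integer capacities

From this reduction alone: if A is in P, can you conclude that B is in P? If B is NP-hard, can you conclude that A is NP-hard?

A poly-time reduction A <=_p B transfers tractability DOWN (B easy => A easy) and hardness UP (A hard => B hard), not the reverse.
From A in P, the reduction alone does NOT give B in P: any problem in P trivially reduces to SAT, yet SAT is not known to be in P.
From B NP-hard, the reduction alone does NOT give A NP-hard: again, easy problems reduce to hard ones.
(Here in fact A is NP-complete and B is in P, so no such reduction is known -- its existence would imply P = NP; the analysis concerns only what the assumed reduction would or would not let you conclude.)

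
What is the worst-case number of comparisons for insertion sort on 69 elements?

Insertion sort on reverse-sorted input: 1 + 2 + ... + (69-1) = 2346 comparisons.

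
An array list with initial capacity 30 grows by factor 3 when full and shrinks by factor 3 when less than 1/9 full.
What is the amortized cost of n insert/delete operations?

Using potential function Phi = |3*size - capacity|. Resizing costs are offset by potential release. Amortized O(1) per operation.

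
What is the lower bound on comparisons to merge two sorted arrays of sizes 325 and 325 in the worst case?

Adversary: with |325 - 325| <= 1 the inputs can be fully interleaved so that every adjacent pair in the merged output comes from different arrays. Then each of the 649 adjacent pairs must be directly compared, or the algorithm cannot determine their relative order. Standard merge meets this bound.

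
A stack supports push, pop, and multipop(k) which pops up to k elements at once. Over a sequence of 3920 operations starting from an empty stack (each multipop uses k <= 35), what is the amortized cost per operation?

Each element is pushed exactly once and popped at most once (whether by pop or as part of a multipop). So the total number of individual pops over the whole sequence is at most the number of pushes, which is at most 3920. Total work <= 2 * 3920, hence O(1) amortized per operation.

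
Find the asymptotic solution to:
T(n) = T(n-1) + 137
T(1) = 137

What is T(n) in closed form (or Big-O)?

Unrolling: T(n) = T(n-1) + 137 = T(n-2) + 2*137 = ... = T(1) + (n-1)*137 = 137 + (n-1)*137 = 137n.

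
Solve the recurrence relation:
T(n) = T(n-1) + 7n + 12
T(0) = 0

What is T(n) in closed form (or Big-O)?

Dominant term in sum is 7*sum(i, i=1..n) = 7*n*(n+1)/2 = O(n^2).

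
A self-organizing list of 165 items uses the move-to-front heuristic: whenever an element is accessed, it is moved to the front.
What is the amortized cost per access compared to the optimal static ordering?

With potential Phi = number of inversions between the MTF list and the optimal static list (at most C(165,2)), each access has amortized cost at most 2 * (cost under optimal static ordering). This is the move-to-front 2-competitiveness result.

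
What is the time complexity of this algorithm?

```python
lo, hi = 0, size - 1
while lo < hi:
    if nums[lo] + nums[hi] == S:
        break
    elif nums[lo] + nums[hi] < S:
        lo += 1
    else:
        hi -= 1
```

Time complexity: O(n).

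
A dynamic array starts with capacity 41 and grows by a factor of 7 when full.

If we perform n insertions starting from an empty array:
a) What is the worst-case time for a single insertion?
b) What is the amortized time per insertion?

(a) Worst-case single insertion: O(n) -- when the array is full at capacity c, the resize copies all c elements, and c can be Theta(n).
(b) Resizes happen at sizes 41, 287, 2009, ... Total copy cost for n insertions: 41 + 287 + ... = O(n) (geometric series with ratio 1/7). Amortized cost per insertion: O(n)/n = O(1).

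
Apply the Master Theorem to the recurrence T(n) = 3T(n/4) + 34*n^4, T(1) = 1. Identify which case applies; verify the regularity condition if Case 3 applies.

a=3, b=4, f(n)=34*n^4.
log_4(3) = 0.7925 < 4.
f(n) = Omega(n^(0.7925+epsilon)) for some epsilon > 0, so Case 3 is the candidate.
Regularity: a*f(n/b) = 3*34*(n/4)^4 = (3/256)*34*n^4 <= c*f(n) with c = 3/256 < 1. Satisfied.
Case 3: T(n) = Theta(n^4).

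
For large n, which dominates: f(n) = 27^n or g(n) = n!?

g(n) = n! grows faster: n!/27^n -> infinity by Stirling.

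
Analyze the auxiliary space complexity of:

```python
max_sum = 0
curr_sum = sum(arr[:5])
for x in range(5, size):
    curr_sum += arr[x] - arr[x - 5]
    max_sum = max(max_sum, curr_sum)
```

Space complexity: O(1).
Only a constant amount of auxiliary storage is used; nothing grows with n.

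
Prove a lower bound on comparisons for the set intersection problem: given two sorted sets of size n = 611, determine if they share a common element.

For two sorted arrays of size n = 611, any correct algorithm must examine Omega(n) elements. If fewer are examined, an adversary places a common element in an unexamined gap. A merge-based scan achieves O(n), so the bound is tight.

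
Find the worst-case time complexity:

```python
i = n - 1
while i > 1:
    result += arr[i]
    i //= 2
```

Time complexity: O(log n).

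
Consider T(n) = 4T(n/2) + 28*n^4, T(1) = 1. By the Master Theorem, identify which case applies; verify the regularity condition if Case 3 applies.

a=4, b=2, f(n)=28*n^4.
log_2(4) = 2 < 4.
f(n) = Omega(n^(2+epsilon)) for some epsilon > 0, so Case 3 is the candidate.
Regularity: a*f(n/b) = 4*28*(n/2)^4 = (4/16)*28*n^4 <= c*f(n) with c = 4/16 < 1. Satisfied.
Case 3: T(n) = Theta(n^4).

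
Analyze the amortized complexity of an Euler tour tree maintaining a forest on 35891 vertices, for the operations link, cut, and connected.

An Euler tour tree stores each tree's Euler tour as a balanced BST keyed by tour position. On 35891 vertices: link concatenates two tours via O(1) splits/joins of size <= 2*35891 (O(log n)); cut splits the tour at the two occurrences of the edge (O(log n)); connected compares BST roots (O(log n) to find the root). All O(log n) amortized.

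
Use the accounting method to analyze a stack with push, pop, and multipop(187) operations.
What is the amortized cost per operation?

Assign 2 credits per push (1 for the push, 1 saved for a future pop). Each pop or element popped by multipop(187) uses 1 saved credit. Total credits never go negative, so amortized cost is O(1).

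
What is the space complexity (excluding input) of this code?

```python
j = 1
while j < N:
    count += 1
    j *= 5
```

Space complexity: O(1).
Only a constant amount of auxiliary storage is used; nothing grows with n.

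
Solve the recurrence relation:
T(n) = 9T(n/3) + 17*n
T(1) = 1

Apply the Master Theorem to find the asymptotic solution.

a=9, b=3, f(n)=17*n. log_3(9) = 2. Case 1 of Master Theorem: T(n) = O(n^2).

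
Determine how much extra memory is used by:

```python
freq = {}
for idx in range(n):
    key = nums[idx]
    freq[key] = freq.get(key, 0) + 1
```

Space complexity: O(n).
Auxiliary storage grows linearly with the input size n in the worst case.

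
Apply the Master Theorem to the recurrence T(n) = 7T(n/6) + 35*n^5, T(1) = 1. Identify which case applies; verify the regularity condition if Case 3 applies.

a=7, b=6, f(n)=35*n^5.
log_6(7) = 1.086 < 5.
f(n) = Omega(n^(1.086+epsilon)) for some epsilon > 0, so Case 3 is the candidate.
Regularity: a*f(n/b) = 7*35*(n/6)^5 = (7/7776)*35*n^5 <= c*f(n) with c = 7/7776 < 1. Satisfied.
Case 3: T(n) = Theta(n^5).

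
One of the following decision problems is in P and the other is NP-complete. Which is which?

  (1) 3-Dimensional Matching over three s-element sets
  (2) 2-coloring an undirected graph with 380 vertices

(1) is NP-complete: one of Karp's 21 NP-complete problems.
(2) is P: 2-coloring is bipartiteness testing via BFS, O(V+E).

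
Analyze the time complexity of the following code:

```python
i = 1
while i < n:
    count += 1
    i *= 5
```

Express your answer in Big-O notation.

Time complexity: O(log n).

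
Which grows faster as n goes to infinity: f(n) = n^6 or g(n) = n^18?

g(n) = n^18 grows faster: n^18/n^6 = n^12 -> infinity.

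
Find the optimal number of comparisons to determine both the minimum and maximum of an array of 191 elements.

Naive approach: 380 comparisons (190 for max + 190 for min).
Optimal: Compare elements in pairs first (floor(n/2) = 95 comparisons), then find max among winners and min among losers (95 comparisons each).
Total: ceil(3n/2) - 2 = 285 comparisons. An adversary argument shows this is also a lower bound.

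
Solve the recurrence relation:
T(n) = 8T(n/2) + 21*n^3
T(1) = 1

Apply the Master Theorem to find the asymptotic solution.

a=8, b=2, f(n)=21*n^3. log_2(8) = 3. Case 2: T(n) = O(n^3 log n).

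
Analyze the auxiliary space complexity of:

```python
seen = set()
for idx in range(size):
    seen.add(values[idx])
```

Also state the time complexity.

Space complexity: O(n).
Auxiliary storage grows linearly with the input size n in the worst case.
Time complexity: O(n).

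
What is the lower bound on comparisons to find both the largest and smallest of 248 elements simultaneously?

Pair elements first (floor(248/2) comparisons), then find max among winners and min among losers. Total: ceil(3*248/2) - 2 = 370 comparisons.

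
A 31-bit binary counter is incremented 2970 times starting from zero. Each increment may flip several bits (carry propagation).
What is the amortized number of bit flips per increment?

Bit i flips on every 2^i-th increment, so over 2970 increments bit i flips floor(2970/2^i) times. Summing over i: total flips < 2 * 2970. Amortized: < 2 = O(1) per increment.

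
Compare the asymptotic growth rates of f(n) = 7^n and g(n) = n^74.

f(n) = 7^n grows faster: any exponential with base > 1 dominates every polynomial.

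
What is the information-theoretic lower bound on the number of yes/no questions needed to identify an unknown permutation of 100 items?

There are 100! = 93326215443944152681699238856266700490715968264381621468592963895217599993229915608941463976156518286253697920827223758251185210916864000000000000000000000000 permutations. Each yes/no question gives at most 1 bit, so at least ceil(log_2(93326215443944152681699238856266700490715968264381621468592963895217599993229915608941463976156518286253697920827223758251185210916864000000000000000000000000)) = 525 questions are needed.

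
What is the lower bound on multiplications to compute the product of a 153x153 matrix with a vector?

A 153x153 matrix-vector product has 153 inner products of length 153. Output depends on all 153^2 = 23409 matrix entries. At least 23409 multiplications needed.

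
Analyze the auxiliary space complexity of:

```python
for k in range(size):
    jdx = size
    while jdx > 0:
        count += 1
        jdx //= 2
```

Space complexity: O(1).
Only a constant amount of auxiliary storage is used; nothing grows with n.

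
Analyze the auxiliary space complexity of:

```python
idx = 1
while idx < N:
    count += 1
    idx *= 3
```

Space complexity: O(1).
Only a constant amount of auxiliary storage is used; nothing grows with n.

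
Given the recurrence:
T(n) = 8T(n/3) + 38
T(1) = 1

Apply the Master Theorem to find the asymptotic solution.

a=8, b=3, f(n)=38. log_3(8) = 1.893. Case 1 of Master Theorem: T(n) = O(n^1.893).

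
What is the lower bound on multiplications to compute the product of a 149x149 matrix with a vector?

A 149x149 matrix-vector product has 149 inner products of length 149. Output depends on all 149^2 = 22201 matrix entries. At least 22201 multiplications needed.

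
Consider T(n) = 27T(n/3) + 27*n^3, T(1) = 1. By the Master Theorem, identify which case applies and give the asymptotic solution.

a=27, b=3, f(n)=27*n^3.
log_3(27) = 3, so n^(log_b(a)) = n^3.
f(n) = Theta(n^3), so Case 2 applies.
T(n) = Theta(n^3 log n).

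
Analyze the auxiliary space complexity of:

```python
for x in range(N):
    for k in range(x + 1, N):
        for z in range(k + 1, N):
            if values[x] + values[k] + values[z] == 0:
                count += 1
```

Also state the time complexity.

Space complexity: O(1).
Only a constant amount of auxiliary storage is used; nothing grows with n.
Time complexity: O(n^3).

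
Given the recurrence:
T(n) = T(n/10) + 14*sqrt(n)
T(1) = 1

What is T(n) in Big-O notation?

Each level contributes sqrt(n/10^k). Geometric series with ratio 1/sqrt(10) < 1 sums to O(sqrt(n)).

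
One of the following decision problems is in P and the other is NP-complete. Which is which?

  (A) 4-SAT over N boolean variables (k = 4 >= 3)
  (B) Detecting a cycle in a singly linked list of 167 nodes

(A) is NP-complete: 3-SAT is NP-complete (Cook-Levin); k-SAT for k>=3 reduces from 3-SAT.
(B) is P: Floyd's tortoise-and-hare runs in O(n) time, O(1) space.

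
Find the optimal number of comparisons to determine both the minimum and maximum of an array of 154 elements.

Naive approach: 306 comparisons (153 for max + 153 for min).
Optimal: Compare elements in pairs first (floor(n/2) = 77 comparisons), then find max among winners and min among losers (76 comparisons each).
Total: ceil(3n/2) - 2 = 229 comparisons. An adversary argument shows this is also a lower bound.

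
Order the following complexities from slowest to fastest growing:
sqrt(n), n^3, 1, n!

Ordered by growth rate: 1 < sqrt(n) < n^3 < n!.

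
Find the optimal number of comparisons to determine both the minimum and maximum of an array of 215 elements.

Naive approach: 428 comparisons (214 for max + 214 for min).
Optimal: Compare elements in pairs first (floor(n/2) = 107 comparisons), then find max among winners and min among losers (107 comparisons each).
Total: ceil(3n/2) - 2 = 321 comparisons. An adversary argument shows this is also a lower bound.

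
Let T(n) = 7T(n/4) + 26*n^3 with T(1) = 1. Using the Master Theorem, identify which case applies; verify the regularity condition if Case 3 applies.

a=7, b=4, f(n)=26*n^3.
log_4(7) = 1.404 < 3.
f(n) = Omega(n^(1.404+epsilon)) for some epsilon > 0, so Case 3 is the candidate.
Regularity: a*f(n/b) = 7*26*(n/4)^3 = (7/64)*26*n^3 <= c*f(n) with c = 7/64 < 1. Satisfied.
Case 3: T(n) = Theta(n^3).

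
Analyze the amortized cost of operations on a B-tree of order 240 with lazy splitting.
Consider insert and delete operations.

In a B-tree of order 240, a node splits when it has 240 keys. With lazy splitting, we use potential Phi = number of full nodes + number of near-empty nodes. Each split costs O(1) but reduces potential. Between splits, at least 120 insertions must occur in that node. Amortized structural cost is O(1) per operation, plus O(log_240 n) traversal.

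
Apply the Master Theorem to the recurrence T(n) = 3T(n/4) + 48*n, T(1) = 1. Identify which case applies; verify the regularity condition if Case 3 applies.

a=3, b=4, f(n)=48*n.
log_4(3) = 0.7925 < 1.
f(n) = Omega(n^(0.7925+epsilon)) for some epsilon > 0, so Case 3 is the candidate.
Regularity: a*f(n/b) = 3*48*(n/4)^1 = (3/4)*48*n^1 <= c*f(n) with c = 3/4 < 1. Satisfied.
Case 3: T(n) = Theta(n).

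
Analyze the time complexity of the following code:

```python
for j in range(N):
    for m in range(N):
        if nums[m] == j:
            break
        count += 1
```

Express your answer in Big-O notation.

Time complexity: O(n^2).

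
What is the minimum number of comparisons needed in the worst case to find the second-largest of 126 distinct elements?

Lower bound: finding the max needs 126-1 comparisons. By the adversary weight-doubling argument, the max must personally win >= ceil(log_2(126)) = 7 comparisons; the 2nd-largest is among those 7 losers, needing 7-1 more comparisons. Total >= 126-1 + 7-1 = 131. A balanced knockout tournament achieves this.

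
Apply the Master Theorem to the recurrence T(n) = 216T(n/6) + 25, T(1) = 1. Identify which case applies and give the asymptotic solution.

a=216, b=6, f(n)=25.
log_6(216) = 3 > 0.
Since f(n) = O(n^0) is polynomially smaller than n^3, Case 1 applies.
T(n) = Theta(n^3).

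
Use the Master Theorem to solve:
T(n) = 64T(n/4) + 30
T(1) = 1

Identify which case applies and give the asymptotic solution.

a=64, b=4, f(n)=30.
log_4(64) = 3 > 0.
Since f(n) = O(n^0) is polynomially smaller than n^3, Case 1 applies.
T(n) = Theta(n^3).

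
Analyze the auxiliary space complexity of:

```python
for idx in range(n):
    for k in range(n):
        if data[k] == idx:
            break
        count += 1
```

Space complexity: O(1).
Only a constant amount of auxiliary storage is used; nothing grows with n.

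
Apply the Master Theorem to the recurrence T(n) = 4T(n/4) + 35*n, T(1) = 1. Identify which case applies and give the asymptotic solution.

a=4, b=4, f(n)=35*n.
log_4(4) = 1, so n^(log_b(a)) = n.
f(n) = Theta(n), so Case 2 applies.
T(n) = Theta(n log n).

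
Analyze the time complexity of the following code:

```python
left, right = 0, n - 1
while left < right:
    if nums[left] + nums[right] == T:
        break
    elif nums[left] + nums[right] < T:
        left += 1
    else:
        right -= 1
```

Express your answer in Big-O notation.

Time complexity: O(n).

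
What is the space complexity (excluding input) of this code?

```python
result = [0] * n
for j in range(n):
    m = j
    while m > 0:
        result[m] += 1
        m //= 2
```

Space complexity: O(n).
Auxiliary storage grows linearly with the input size n in the worst case.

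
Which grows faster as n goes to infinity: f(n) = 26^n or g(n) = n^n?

g(n) = n^n grows faster: n^n / 26^n = (n/26)^n -> infinity once n > 26.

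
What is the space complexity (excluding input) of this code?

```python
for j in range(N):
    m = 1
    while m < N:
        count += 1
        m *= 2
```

Space complexity: O(1).
Only a constant amount of auxiliary storage is used; nothing grows with n.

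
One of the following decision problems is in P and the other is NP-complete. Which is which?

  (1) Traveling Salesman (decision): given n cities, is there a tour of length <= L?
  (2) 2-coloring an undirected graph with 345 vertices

(1) is NP-complete: reduces from Hamiltonian Cycle.
(2) is P: 2-coloring is bipartiteness testing via BFS, O(V+E).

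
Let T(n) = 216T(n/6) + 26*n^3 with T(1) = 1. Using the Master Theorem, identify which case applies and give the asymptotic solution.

a=216, b=6, f(n)=26*n^3.
log_6(216) = 3, so n^(log_b(a)) = n^3.
f(n) = Theta(n^3), so Case 2 applies.
T(n) = Theta(n^3 log n).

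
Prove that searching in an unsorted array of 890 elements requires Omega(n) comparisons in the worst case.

An adversary can always place the target in the last position checked. Until all 890 positions are examined, the target might be in any unchecked position. Therefore 890 comparisons are necessary.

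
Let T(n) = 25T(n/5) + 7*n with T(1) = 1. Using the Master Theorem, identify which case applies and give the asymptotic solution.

a=25, b=5, f(n)=7*n.
log_5(25) = 2 > 1.
Since f(n) = O(n^1) is polynomially smaller than n^2, Case 1 applies.
T(n) = Theta(n^2).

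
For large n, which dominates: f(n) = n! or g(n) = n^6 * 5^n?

f(n) = n! grows faster: by Stirling n! ~ (n/e)^n sqrt(2*pi*n); (n/e)^n eventually dominates n^6 * 5^n.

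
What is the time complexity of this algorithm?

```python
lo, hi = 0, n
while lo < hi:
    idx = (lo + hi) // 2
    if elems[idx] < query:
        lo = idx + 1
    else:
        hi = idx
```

Time complexity: O(log n).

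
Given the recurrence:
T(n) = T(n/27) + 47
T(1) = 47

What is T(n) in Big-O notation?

Each step divides n by 27 and adds 47. After log_27(n) steps, T(n) = O(log n).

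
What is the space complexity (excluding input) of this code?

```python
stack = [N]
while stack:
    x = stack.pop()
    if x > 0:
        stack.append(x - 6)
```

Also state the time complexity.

Space complexity: O(1).
Only a constant amount of auxiliary storage is used; nothing grows with n.
Time complexity: O(n).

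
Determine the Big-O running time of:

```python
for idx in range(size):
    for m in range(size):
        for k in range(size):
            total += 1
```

Time complexity: O(n^3).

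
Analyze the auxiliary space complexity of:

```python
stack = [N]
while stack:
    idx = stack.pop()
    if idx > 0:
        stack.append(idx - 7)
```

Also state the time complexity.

Space complexity: O(1).
Only a constant amount of auxiliary storage is used; nothing grows with n.
Time complexity: O(n).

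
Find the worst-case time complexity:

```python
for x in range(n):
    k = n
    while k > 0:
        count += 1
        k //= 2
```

Time complexity: O(n log n).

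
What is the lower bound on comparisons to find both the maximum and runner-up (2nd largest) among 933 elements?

Lower bound: finding the max needs 933-1 comparisons. By an adversary weight-doubling argument, the maximum element must personally win at least ceil(log_2(933)) = 10 comparisons in any correct algorithm. The 2nd largest is among those 10 direct losers, and distinguishing it requires 10-1 more comparisons. Total >= 933-1 + 10-1 = 941. A balanced tournament achieves this bound exactly.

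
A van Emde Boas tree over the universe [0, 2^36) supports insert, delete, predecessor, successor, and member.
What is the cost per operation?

vEB recursively partitions [0, 68719476736) into sqrt(u) clusters of size sqrt(u). Each operation recurses into either one cluster or the summary, never both: T(u) = T(sqrt(u)) + O(1) => T(u) = O(log log u) = O(log 36). This is worst-case, not just amortized.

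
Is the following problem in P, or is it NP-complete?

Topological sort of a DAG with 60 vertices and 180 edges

This problem is in P: DFS-based topological sort runs in O(V+E).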